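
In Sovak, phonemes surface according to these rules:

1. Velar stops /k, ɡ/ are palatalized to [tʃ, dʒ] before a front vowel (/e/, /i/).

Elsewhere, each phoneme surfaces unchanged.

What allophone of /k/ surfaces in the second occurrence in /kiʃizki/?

[tʃ]

/k/ — between /z/ and /i/, before a front vowel — surfaces as [tʃ] (rule 1).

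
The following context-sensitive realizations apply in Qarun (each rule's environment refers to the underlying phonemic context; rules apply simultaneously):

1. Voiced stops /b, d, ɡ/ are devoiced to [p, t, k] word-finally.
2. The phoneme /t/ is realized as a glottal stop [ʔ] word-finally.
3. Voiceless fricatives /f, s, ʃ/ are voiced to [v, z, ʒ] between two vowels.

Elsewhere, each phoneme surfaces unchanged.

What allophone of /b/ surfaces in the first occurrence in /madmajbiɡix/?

/b/ (between /j/ and /i/) fails the environment for rule 1, so it stays [b].

[b]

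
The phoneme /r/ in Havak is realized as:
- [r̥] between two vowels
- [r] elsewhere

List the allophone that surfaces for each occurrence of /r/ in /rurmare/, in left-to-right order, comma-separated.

Occurrence 1 (position 1): no conditioning environment matches → elsewhere allophone [r].
Occurrence 2 (position 3): no conditioning environment matches → elsewhere allophone [r].
Occurrence 3 (position 6): between two vowels → [r̥].

[r], [r], [r̥]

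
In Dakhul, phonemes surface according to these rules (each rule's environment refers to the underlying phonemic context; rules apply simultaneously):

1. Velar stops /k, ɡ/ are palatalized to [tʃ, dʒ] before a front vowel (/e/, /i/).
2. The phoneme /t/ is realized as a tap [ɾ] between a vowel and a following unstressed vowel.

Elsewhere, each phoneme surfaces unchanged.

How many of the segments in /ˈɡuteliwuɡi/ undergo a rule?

2

Segments that undergo a rule: /t/ → [ɾ] (rule 2); /ɡ/ → [dʒ] (rule 1).
All other segments surface unchanged.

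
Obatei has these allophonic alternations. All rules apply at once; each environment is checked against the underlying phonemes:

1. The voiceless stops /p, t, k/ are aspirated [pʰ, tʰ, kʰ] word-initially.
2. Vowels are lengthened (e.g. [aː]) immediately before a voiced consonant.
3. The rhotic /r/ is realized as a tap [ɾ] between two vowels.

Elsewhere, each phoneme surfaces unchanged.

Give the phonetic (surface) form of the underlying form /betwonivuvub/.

[betwoːniːvuːvuːb]

/e/ (between /b/ and /t/) fails the environment for rule 2, so it stays [e].
/t/ — between /e/ and /w/; rule 1 does not apply here → [t].
/o/ (between /w/ and /n/) occurs before a voiced consonant → [oː] by rule 2.
/i/ (between /n/ and /v/) occurs before a voiced consonant → [iː] by rule 2.
/u/ (between /v/ and /v/): before a voiced consonant, so rule 2 applies → [uː].
Rule 2 applies to /u/ (between /v/ and /b/: before a voiced consonant) → [uː].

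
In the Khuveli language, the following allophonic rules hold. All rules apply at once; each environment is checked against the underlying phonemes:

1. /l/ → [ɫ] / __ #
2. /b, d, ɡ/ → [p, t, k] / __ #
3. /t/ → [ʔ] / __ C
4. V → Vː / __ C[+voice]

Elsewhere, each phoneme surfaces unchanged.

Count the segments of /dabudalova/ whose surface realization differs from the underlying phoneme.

4

Segments that undergo a rule: /a/ → [aː] (rule 4); /u/ → [uː] (rule 4); /a/ → [aː] (rule 4); /o/ → [oː] (rule 4).
All other segments surface unchanged.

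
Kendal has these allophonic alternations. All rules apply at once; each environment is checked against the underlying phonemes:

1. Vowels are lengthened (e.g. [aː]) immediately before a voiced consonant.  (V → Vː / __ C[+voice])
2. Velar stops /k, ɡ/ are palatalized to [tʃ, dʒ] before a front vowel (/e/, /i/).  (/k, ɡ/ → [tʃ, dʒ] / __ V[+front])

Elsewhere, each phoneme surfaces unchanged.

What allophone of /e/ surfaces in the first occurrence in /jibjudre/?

/e/ (word-final): rule 1 targets it, but not before a voiced consonant → unchanged [e].

[e]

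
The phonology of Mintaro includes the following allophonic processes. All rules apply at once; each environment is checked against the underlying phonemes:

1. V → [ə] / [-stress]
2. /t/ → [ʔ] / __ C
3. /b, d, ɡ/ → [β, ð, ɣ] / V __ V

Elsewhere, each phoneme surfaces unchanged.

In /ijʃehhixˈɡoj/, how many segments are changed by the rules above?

Segments that undergo a rule: /i/ → [ə] (rule 1); /e/ → [ə] (rule 1); /i/ → [ə] (rule 1).
All other segments surface unchanged.

3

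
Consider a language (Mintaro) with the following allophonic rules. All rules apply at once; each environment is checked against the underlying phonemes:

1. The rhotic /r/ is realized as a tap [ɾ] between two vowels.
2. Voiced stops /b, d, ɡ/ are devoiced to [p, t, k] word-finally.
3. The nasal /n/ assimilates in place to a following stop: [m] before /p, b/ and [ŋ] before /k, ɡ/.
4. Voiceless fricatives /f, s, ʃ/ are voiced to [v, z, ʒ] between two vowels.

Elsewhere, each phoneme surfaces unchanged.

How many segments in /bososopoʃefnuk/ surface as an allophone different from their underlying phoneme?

3

Segments that undergo a rule: /s/ → [z] (rule 4); /s/ → [z] (rule 4); /ʃ/ → [ʒ] (rule 4).
All other segments surface unchanged.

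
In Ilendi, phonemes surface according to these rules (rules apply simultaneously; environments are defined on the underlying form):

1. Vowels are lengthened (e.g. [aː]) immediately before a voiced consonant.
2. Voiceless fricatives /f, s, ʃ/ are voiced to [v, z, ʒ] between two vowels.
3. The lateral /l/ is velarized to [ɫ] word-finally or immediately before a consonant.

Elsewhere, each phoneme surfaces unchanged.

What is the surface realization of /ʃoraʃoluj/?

/ʃ/ (word-initial): rule 2 targets it, but not between two vowels → unchanged [ʃ].
/o/ (between /ʃ/ and /r/) occurs before a voiced consonant → [oː] by rule 1.
/r/ — not in any rule's target class → [r].
/a/ (between /r/ and /ʃ/): rule 1 targets it, but not before a voiced consonant → unchanged [a].
Rule 2 applies to /ʃ/ (between /a/ and /o/: between two vowels) → [ʒ].
/o/ (between /ʃ/ and /l/) occurs before a voiced consonant → [oː] by rule 1.
/l/ (between /o/ and /u/) fails the environment for rule 3, so it stays [l].
Rule 1 applies to /u/ (between /l/ and /j/: before a voiced consonant) → [uː].
/j/ (word-final): no rule targets it → [j].

[ʃoːraʒoːluːj]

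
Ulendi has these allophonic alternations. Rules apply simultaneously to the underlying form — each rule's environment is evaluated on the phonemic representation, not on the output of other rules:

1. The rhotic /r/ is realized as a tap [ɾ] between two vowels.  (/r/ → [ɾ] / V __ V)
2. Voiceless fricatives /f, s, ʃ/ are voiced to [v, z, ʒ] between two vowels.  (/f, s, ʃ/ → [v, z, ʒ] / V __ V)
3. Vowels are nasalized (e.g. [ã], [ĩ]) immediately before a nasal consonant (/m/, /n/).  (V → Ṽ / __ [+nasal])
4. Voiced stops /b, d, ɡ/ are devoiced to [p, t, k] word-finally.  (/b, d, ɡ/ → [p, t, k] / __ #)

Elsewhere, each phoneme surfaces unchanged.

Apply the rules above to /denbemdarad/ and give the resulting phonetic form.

/d/ — word-initial; rule 4 does not apply here → [d].
/e/ (between /d/ and /n/) occurs before a nasal consonant → [ẽ] by rule 3.
/n/ stays [n].
/b/ (between /n/ and /e/): rule 4 targets it, but not word-finally → unchanged [b].
/e/ — between /b/ and /m/, before a nasal consonant — surfaces as [ẽ] (rule 3).
/m/ (between /e/ and /d/) is unaffected → [m].
/d/ — between /m/ and /a/; rule 4 does not apply here → [d].
/a/ (between /d/ and /r/) fails the environment for rule 3, so it stays [a].
Rule 1 applies to /r/ (between /a/ and /a/: between two vowels) → [ɾ].
/a/ (between /r/ and /d/): rule 3 targets it, but not before a nasal consonant → unchanged [a].
/d/ — word-final, word-finally — surfaces as [t] (rule 4).

[dẽnbẽmdaɾat]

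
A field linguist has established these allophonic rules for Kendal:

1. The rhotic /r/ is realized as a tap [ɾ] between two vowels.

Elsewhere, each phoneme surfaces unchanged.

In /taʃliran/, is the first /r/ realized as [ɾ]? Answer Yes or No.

/r/ — between /i/ and /a/, between two vowels — surfaces as [ɾ] (rule 1).
The actual realization is [ɾ], which matches [ɾ].

Yes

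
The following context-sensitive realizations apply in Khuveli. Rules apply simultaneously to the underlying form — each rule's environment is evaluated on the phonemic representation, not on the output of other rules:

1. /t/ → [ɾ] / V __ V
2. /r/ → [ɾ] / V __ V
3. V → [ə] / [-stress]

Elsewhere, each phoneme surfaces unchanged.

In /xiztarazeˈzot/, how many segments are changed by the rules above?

5

Segments that undergo a rule: /i/ → [ə] (rule 3); /a/ → [ə] (rule 3); /r/ → [ɾ] (rule 2); /a/ → [ə] (rule 3); /e/ → [ə] (rule 3).
All other segments surface unchanged.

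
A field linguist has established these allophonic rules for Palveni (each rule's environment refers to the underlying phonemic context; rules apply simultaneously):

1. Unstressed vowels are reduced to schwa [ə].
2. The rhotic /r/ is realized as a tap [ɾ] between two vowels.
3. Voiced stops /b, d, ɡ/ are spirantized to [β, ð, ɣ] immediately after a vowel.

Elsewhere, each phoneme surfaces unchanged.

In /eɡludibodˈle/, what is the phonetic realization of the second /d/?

[ð]

/d/ (between /o/ and /l/) occurs immediately after a vowel → [ð] by rule 3.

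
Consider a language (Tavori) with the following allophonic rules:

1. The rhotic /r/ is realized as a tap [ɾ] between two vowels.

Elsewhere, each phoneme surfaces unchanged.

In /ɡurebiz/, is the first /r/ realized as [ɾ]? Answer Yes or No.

Yes

/r/ meets the environment for rule 1 (between two vowels) → [ɾ].
The actual realization is [ɾ], which matches [ɾ].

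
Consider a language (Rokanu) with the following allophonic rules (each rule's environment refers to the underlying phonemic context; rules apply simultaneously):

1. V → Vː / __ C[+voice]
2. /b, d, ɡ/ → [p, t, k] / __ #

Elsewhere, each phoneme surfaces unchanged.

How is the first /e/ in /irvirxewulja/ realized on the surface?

[eː]

Rule 1 applies to /e/ (between /x/ and /w/: before a voiced consonant) → [eː].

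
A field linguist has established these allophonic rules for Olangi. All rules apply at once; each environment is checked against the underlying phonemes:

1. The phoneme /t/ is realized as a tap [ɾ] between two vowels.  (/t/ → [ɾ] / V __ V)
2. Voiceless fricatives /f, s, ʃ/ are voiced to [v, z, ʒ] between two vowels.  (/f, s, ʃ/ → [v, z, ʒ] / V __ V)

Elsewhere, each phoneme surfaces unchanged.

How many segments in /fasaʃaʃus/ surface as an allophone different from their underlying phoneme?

3

Segments that undergo a rule: /s/ → [z] (rule 2); /ʃ/ → [ʒ] (rule 2); /ʃ/ → [ʒ] (rule 2).
All other segments surface unchanged.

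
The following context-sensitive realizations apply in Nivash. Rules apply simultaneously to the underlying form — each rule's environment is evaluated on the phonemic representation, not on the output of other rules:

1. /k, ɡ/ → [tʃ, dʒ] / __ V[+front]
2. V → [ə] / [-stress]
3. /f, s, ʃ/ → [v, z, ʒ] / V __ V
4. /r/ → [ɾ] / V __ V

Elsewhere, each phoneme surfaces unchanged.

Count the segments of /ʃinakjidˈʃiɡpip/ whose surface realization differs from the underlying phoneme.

Segments that undergo a rule: /i/ → [ə] (rule 2); /a/ → [ə] (rule 2); /i/ → [ə] (rule 2); /i/ → [ə] (rule 2).
All other segments surface unchanged.

4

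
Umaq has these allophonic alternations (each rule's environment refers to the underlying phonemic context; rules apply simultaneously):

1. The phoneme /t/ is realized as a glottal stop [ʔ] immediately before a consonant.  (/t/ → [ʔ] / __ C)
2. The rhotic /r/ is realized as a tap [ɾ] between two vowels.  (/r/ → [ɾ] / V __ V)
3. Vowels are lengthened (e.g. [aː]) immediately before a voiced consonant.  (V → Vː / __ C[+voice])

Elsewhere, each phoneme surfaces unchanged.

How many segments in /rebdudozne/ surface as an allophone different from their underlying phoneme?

Segments that undergo a rule: /e/ → [eː] (rule 3); /u/ → [uː] (rule 3); /o/ → [oː] (rule 3).
All other segments surface unchanged.

3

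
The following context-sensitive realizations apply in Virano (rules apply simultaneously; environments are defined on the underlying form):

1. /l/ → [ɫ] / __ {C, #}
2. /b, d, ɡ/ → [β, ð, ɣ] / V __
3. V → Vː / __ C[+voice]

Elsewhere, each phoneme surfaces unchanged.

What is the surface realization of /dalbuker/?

/d/ (word-initial): rule 2 targets it, but not immediately after a vowel → unchanged [d].
/a/ (between /d/ and /l/): before a voiced consonant, so rule 3 applies → [aː].
/l/ (between /a/ and /b/): word-finally or immediately before a consonant, so rule 1 applies → [ɫ].
/b/ (between /l/ and /u/): rule 2 targets it, but not immediately after a vowel → unchanged [b].
/u/ (between /b/ and /k/) is in the target of rule 3 but the environment (before a voiced consonant) is not met → [u].
/k/ — not in any rule's target class → [k].
/e/ (between /k/ and /r/): before a voiced consonant, so rule 3 applies → [eː].
/r/ (word-final) is unaffected → [r].

[daːɫbukeːr]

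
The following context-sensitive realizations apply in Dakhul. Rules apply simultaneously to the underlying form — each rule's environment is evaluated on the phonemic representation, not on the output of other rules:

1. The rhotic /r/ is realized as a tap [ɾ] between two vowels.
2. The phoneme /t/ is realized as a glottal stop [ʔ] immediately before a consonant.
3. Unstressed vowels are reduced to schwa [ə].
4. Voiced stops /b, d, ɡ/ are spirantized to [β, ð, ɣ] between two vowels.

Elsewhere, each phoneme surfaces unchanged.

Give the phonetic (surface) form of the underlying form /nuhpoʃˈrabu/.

[nəhpəʃˈraβə]

/n/ — not in any rule's target class → [n].
/u/ — between /n/ and /h/, in an unstressed syllable — surfaces as [ə] (rule 3).
/h/ — not in any rule's target class → [h].
/p/ stays [p].
/o/ — between /p/ and /ʃ/, in an unstressed syllable — surfaces as [ə] (rule 3).
/ʃ/ (between /o/ and /r/) is unaffected → [ʃ].
/r/ — between /ʃ/ and /a/; rule 1 does not apply here → [r].
/a/ (between /r/ and /b/): rule 3 targets it, but not in an unstressed syllable → unchanged [a].
/b/ (between /a/ and /u/) occurs between two vowels → [β] by rule 4.
/u/ (word-final): in an unstressed syllable, so rule 3 applies → [ə].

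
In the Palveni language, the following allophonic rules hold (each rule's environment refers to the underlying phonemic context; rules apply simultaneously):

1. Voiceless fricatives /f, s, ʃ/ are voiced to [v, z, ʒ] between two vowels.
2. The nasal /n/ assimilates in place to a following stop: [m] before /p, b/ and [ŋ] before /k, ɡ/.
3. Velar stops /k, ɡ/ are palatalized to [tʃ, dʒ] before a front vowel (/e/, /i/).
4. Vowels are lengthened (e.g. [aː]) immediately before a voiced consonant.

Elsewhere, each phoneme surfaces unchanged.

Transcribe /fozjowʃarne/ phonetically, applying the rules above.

/f/ (word-initial) fails the environment for rule 1, so it stays [f].
/o/ (between /f/ and /z/): before a voiced consonant, so rule 4 applies → [oː].
/z/ — not in any rule's target class → [z].
/j/ — not in any rule's target class → [j].
Rule 4 applies to /o/ (between /j/ and /w/: before a voiced consonant) → [oː].
/w/ (between /o/ and /ʃ/): no rule targets it → [w].
/ʃ/ (between /w/ and /a/): rule 1 targets it, but not between two vowels → unchanged [ʃ].
Rule 4 applies to /a/ (between /ʃ/ and /r/: before a voiced consonant) → [aː].
/r/ stays [r].
/n/ — between /r/ and /e/; rule 2 does not apply here → [n].
/e/ — word-final; rule 4 does not apply here → [e].

[foːzjoːwʃaːrne]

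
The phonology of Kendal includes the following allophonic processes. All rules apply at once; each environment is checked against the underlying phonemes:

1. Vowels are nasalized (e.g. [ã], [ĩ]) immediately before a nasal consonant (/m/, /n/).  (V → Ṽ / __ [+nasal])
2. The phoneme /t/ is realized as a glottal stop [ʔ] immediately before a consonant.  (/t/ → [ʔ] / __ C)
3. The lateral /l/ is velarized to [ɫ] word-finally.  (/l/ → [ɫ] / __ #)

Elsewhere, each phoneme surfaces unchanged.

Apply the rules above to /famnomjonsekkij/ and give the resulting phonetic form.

/a/ (between /f/ and /m/) occurs before a nasal consonant → [ã] by rule 1.
/o/ (between /n/ and /m/) occurs before a nasal consonant → [õ] by rule 1.
Rule 1 applies to /o/ (between /j/ and /n/: before a nasal consonant) → [õ].
/e/ (between /s/ and /k/) is in the target of rule 1 but the environment (before a nasal consonant) is not met → [e].
/i/ — between /k/ and /j/; rule 1 does not apply here → [i].

[fãmnõmjõnsekkij]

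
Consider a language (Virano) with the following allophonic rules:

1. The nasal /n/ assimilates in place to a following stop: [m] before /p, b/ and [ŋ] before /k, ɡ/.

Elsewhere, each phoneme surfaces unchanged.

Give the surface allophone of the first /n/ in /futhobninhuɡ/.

[n]

/n/ (between /b/ and /i/) fails the environment for rule 1, so it stays [n].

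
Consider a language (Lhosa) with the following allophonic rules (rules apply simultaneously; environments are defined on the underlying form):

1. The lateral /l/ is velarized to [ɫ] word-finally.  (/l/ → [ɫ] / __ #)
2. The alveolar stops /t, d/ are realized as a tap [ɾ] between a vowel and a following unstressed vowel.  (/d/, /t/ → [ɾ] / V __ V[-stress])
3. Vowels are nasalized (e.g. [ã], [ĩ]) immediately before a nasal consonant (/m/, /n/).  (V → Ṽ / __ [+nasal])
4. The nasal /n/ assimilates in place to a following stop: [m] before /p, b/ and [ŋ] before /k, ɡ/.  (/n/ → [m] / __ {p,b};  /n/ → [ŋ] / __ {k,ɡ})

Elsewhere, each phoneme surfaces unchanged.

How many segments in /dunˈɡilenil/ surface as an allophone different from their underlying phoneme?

4

Segments that undergo a rule: /u/ → [ũ] (rule 3); /n/ → [ŋ] (rule 4); /e/ → [ẽ] (rule 3); /l/ → [ɫ] (rule 1).
All other segments surface unchanged.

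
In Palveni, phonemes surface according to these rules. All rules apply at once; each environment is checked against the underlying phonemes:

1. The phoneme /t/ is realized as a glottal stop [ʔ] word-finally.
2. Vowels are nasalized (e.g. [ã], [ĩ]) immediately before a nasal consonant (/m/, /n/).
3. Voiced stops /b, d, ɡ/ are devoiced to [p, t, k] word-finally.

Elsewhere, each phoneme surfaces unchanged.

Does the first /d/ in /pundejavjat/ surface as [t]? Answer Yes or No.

No

/d/ — between /n/ and /e/; rule 3 does not apply here → [d].
The actual realization is [d], not [t].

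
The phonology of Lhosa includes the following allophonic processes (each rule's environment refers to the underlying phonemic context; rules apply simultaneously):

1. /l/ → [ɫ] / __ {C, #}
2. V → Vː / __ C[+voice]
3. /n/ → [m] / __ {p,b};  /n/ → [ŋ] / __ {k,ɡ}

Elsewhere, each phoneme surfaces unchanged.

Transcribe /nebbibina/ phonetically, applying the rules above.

[neːbbiːbiːna]

/n/ (word-initial) is in the target of rule 3 but the environment (before a labial or velar stop) is not met → [n].
/e/ (between /n/ and /b/): before a voiced consonant, so rule 2 applies → [eː].
/b/ (between /e/ and /b/): no rule targets it → [b].
/b/ (between /b/ and /i/) is unaffected → [b].
/i/ (between /b/ and /b/): before a voiced consonant, so rule 2 applies → [iː].
/b/ (between /i/ and /i/) is unaffected → [b].
/i/ meets the environment for rule 2 (before a voiced consonant) → [iː].
/n/ (between /i/ and /a/) is in the target of rule 3 but the environment (before a labial or velar stop) is not met → [n].
/a/ (word-final): rule 2 targets it, but not before a voiced consonant → unchanged [a].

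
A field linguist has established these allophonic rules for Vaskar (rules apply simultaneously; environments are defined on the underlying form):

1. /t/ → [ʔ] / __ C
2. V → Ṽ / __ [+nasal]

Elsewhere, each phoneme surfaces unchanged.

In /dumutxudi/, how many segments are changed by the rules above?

2

Segments that undergo a rule: /u/ → [ũ] (rule 2); /t/ → [ʔ] (rule 1).
All other segments surface unchanged.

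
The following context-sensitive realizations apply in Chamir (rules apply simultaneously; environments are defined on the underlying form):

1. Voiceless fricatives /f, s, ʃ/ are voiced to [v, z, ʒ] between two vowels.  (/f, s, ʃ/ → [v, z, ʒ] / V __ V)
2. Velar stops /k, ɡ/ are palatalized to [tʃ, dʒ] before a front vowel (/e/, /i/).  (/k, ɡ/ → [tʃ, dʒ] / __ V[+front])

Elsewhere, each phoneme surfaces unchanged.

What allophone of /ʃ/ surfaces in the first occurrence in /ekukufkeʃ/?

[ʃ]

/ʃ/ (word-final) is in the target of rule 1 but the environment (between two vowels) is not met → [ʃ].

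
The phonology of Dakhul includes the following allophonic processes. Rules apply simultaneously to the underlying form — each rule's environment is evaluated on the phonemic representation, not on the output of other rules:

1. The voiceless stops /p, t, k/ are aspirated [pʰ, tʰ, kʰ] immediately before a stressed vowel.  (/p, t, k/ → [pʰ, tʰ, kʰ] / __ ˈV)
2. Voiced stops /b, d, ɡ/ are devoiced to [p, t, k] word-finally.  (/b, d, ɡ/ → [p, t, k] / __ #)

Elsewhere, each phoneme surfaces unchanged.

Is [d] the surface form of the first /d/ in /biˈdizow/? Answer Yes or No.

Yes

/d/ (between /i/ and /i/) fails the environment for rule 2, so it stays [d].
The actual realization is [d], which matches [d].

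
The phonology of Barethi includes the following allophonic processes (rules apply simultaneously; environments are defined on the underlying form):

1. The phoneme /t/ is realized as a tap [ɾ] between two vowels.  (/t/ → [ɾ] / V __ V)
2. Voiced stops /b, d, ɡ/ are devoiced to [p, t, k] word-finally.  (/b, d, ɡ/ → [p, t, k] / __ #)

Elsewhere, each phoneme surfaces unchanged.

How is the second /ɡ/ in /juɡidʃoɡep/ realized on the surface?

[ɡ]

/ɡ/ (between /o/ and /e/): rule 2 targets it, but not word-finally → unchanged [ɡ].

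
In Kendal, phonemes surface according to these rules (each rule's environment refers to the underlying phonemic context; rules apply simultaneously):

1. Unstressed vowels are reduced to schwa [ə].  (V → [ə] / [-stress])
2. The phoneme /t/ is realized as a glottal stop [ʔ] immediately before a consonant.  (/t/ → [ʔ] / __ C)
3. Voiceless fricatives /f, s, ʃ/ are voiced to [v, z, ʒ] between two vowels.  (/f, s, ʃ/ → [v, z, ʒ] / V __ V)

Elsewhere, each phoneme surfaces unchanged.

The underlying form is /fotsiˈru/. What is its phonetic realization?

[fəʔsəˈru]

/f/ (word-initial) fails the environment for rule 3, so it stays [f].
/o/ (between /f/ and /t/): in an unstressed syllable, so rule 1 applies → [ə].
/t/ — between /o/ and /s/, immediately before a consonant — surfaces as [ʔ] (rule 2).
/s/ (between /t/ and /i/) is in the target of rule 3 but the environment (between two vowels) is not met → [s].
/i/ meets the environment for rule 1 (in an unstressed syllable) → [ə].
/r/ stays [r].
/u/ (word-final): rule 1 targets it, but not in an unstressed syllable → unchanged [u].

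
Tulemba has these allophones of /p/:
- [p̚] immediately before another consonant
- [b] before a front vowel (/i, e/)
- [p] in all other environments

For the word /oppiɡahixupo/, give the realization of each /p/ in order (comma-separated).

Occurrence 1 (position 2): immediately before another consonant → [p̚].
Occurrence 2 (position 3): before a front vowel (/i, e/) → [b].
Occurrence 3 (position 11): no conditioning environment matches → elsewhere allophone [p].

[p̚], [b], [p]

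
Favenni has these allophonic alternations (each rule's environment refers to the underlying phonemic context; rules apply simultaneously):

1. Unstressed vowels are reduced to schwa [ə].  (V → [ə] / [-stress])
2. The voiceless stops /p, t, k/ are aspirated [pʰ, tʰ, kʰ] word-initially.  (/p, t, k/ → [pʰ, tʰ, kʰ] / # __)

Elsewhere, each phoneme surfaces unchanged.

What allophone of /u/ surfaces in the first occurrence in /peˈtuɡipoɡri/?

/u/ (between /t/ and /ɡ/) is in the target of rule 1 but the environment (in an unstressed syllable) is not met → [u].

[u]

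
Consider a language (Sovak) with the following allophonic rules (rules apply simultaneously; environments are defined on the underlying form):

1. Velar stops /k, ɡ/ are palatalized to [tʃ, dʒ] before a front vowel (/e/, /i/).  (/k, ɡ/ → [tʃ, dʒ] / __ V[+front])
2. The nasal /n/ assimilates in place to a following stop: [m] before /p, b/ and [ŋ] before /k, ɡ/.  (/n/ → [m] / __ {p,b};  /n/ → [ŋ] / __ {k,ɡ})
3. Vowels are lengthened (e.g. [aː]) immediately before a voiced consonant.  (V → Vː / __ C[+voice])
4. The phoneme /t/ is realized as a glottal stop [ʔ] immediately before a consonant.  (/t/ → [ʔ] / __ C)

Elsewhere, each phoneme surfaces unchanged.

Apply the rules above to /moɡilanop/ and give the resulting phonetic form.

[moːdʒiːlaːnop]

/m/ (word-initial): no rule targets it → [m].
/o/ — between /m/ and /ɡ/, before a voiced consonant — surfaces as [oː] (rule 3).
/ɡ/ (between /o/ and /i/) occurs before a front vowel → [dʒ] by rule 1.
/i/ — between /ɡ/ and /l/, before a voiced consonant — surfaces as [iː] (rule 3).
/l/ stays [l].
/a/ — between /l/ and /n/, before a voiced consonant — surfaces as [aː] (rule 3).
/n/ (between /a/ and /o/) fails the environment for rule 2, so it stays [n].
/o/ (between /n/ and /p/) fails the environment for rule 3, so it stays [o].
/p/ stays [p].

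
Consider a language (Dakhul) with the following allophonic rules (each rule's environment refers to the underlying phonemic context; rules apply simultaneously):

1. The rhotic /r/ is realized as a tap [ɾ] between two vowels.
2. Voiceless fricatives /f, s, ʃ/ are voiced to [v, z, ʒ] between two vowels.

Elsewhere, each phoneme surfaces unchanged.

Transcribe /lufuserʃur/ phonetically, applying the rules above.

Rule 2 applies to /f/ (between /u/ and /u/: between two vowels) → [v].
/s/ (between /u/ and /e/) occurs between two vowels → [z] by rule 2.
/r/ (between /e/ and /ʃ/): rule 1 targets it, but not between two vowels → unchanged [r].
/ʃ/ — between /r/ and /u/; rule 2 does not apply here → [ʃ].
/r/ (word-final) fails the environment for rule 1, so it stays [r].

[luvuzerʃur]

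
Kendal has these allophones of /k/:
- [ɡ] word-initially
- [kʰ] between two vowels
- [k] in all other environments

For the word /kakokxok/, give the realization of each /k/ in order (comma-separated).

Occurrence 1 (position 1): word-initially → [ɡ].
Occurrence 2 (position 3): between two vowels → [kʰ].
Occurrence 3 (position 5): no conditioning environment matches → elsewhere allophone [k].
Occurrence 4 (position 8): no conditioning environment matches → elsewhere allophone [k].

[ɡ], [kʰ], [k], [k]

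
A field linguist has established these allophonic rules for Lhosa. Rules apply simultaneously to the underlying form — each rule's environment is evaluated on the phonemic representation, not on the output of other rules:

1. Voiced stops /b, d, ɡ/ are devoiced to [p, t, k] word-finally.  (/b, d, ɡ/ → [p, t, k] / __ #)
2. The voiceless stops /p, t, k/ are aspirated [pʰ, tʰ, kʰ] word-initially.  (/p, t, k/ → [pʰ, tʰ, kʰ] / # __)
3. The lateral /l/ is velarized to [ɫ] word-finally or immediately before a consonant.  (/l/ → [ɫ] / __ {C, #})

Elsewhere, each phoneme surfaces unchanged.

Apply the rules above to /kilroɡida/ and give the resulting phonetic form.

[kʰiɫroɡida]

/k/ (word-initial) occurs word-initially → [kʰ] by rule 2.
/i/ stays [i].
/l/ — between /i/ and /r/, word-finally or immediately before a consonant — surfaces as [ɫ] (rule 3).
/r/ stays [r].
/o/ (between /r/ and /ɡ/) is unaffected → [o].
/ɡ/ (between /o/ and /i/): rule 1 targets it, but not word-finally → unchanged [ɡ].
/i/ — not in any rule's target class → [i].
/d/ — between /i/ and /a/; rule 1 does not apply here → [d].
/a/ (word-final): no rule targets it → [a].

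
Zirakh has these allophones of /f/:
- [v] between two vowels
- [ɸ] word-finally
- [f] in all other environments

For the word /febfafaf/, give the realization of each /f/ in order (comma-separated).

[f], [f], [v], [ɸ]

Occurrence 1 (position 1): no conditioning environment matches → elsewhere allophone [f].
Occurrence 2 (position 4): no conditioning environment matches → elsewhere allophone [f].
Occurrence 3 (position 6): between two vowels → [v].
Occurrence 4 (position 8): word-finally → [ɸ].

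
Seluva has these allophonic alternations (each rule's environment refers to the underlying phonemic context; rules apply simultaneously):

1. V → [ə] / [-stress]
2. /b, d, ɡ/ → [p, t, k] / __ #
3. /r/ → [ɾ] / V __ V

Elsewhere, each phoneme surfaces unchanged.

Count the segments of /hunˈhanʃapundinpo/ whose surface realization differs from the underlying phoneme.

Segments that undergo a rule: /u/ → [ə] (rule 1); /a/ → [ə] (rule 1); /u/ → [ə] (rule 1); /i/ → [ə] (rule 1); /o/ → [ə] (rule 1).
All other segments surface unchanged.

5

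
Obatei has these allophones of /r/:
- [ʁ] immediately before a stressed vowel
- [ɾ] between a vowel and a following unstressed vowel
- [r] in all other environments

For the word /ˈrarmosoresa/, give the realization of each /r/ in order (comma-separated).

Occurrence 1 (position 1): immediately before a stressed vowel → [ʁ].
Occurrence 2 (position 3): no conditioning environment matches → elsewhere allophone [r].
Occurrence 3 (position 8): between a vowel and a following unstressed vowel → [ɾ].

[ʁ], [r], [ɾ]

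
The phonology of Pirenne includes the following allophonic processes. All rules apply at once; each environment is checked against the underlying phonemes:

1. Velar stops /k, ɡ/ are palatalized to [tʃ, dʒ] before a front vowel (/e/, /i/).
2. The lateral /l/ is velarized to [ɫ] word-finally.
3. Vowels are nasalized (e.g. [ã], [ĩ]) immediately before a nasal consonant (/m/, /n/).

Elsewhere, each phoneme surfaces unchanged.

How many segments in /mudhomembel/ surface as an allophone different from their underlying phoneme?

Segments that undergo a rule: /o/ → [õ] (rule 3); /e/ → [ẽ] (rule 3); /l/ → [ɫ] (rule 2).
All other segments surface unchanged.

3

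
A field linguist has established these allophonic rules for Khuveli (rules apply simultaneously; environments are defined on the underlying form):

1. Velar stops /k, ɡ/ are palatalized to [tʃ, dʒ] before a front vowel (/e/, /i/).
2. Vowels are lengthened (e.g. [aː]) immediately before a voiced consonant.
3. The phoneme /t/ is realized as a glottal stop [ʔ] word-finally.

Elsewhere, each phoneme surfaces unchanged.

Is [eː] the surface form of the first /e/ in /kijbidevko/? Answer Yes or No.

Yes

/e/ (between /d/ and /v/): before a voiced consonant, so rule 2 applies → [eː].
The actual realization is [eː], which matches [eː].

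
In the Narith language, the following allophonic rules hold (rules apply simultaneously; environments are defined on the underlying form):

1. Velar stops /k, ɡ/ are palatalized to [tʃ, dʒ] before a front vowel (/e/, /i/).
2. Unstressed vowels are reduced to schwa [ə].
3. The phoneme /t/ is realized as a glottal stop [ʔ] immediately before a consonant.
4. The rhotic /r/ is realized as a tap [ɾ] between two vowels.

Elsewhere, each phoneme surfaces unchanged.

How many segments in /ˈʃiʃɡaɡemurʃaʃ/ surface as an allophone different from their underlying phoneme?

Segments that undergo a rule: /a/ → [ə] (rule 2); /ɡ/ → [dʒ] (rule 1); /e/ → [ə] (rule 2); /u/ → [ə] (rule 2); /a/ → [ə] (rule 2).
All other segments surface unchanged.

5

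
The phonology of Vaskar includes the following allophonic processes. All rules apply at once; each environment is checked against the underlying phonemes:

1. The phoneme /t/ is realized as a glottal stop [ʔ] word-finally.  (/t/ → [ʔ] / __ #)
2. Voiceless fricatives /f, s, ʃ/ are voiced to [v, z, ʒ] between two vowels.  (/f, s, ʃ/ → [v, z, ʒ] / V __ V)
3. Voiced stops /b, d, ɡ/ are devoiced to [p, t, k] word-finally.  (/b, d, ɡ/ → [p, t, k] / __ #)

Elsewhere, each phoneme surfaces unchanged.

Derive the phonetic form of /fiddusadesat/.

/f/ (word-initial): rule 2 targets it, but not between two vowels → unchanged [f].
/d/ (between /i/ and /d/): rule 3 targets it, but not word-finally → unchanged [d].
/d/ (between /d/ and /u/) fails the environment for rule 3, so it stays [d].
/s/ (between /u/ and /a/) occurs between two vowels → [z] by rule 2.
/d/ — between /a/ and /e/; rule 3 does not apply here → [d].
/s/ (between /e/ and /a/): between two vowels, so rule 2 applies → [z].
/t/ (word-final) occurs word-finally → [ʔ] by rule 1.

[fidduzadezaʔ]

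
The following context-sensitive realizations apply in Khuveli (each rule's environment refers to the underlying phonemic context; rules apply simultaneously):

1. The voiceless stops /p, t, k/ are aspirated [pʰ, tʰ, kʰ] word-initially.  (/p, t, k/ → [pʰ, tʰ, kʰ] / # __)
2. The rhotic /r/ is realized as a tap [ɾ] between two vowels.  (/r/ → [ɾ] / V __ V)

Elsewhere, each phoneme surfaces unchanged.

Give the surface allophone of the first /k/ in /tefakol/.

/k/ (between /a/ and /o/) is in the target of rule 1 but the environment (word-initially) is not met → [k].

[k]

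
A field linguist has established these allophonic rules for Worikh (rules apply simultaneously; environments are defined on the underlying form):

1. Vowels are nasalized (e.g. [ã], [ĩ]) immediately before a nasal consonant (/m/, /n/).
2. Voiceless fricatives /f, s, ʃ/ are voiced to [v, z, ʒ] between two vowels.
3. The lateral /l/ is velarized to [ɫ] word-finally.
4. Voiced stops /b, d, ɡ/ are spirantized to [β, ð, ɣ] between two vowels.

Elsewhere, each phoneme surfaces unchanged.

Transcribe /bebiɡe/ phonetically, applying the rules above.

[beβiɣe]

/b/ (word-initial) is in the target of rule 4 but the environment (between two vowels) is not met → [b].
/e/ (between /b/ and /b/) fails the environment for rule 1, so it stays [e].
/b/ meets the environment for rule 4 (between two vowels) → [β].
/i/ — between /b/ and /ɡ/; rule 1 does not apply here → [i].
Rule 4 applies to /ɡ/ (between /i/ and /e/: between two vowels) → [ɣ].
/e/ (word-final) is in the target of rule 1 but the environment (before a nasal consonant) is not met → [e].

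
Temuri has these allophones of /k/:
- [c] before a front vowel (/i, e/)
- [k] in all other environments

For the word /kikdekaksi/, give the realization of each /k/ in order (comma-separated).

[c], [k], [k], [k]

Occurrence 1 (position 1): before a front vowel → [c].
Occurrence 2 (position 3): no conditioning environment matches → elsewhere allophone [k].
Occurrence 3 (position 6): no conditioning environment matches → elsewhere allophone [k].
Occurrence 4 (position 8): no conditioning environment matches → elsewhere allophone [k].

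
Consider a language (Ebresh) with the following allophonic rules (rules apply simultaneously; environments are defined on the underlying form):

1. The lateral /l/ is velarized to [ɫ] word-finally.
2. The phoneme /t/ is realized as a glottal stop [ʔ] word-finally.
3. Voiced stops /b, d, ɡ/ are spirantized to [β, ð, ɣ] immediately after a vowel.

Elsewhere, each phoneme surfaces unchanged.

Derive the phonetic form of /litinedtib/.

[litineðtiβ]

/l/ (word-initial) is in the target of rule 1 but the environment (word-finally) is not met → [l].
/i/ (between /l/ and /t/): no rule targets it → [i].
/t/ (between /i/ and /i/) is in the target of rule 2 but the environment (word-finally) is not met → [t].
/i/ — not in any rule's target class → [i].
/n/ (between /i/ and /e/) is unaffected → [n].
/e/ (between /n/ and /d/): no rule targets it → [e].
/d/ meets the environment for rule 3 (immediately after a vowel) → [ð].
/t/ (between /d/ and /i/) is in the target of rule 2 but the environment (word-finally) is not met → [t].
/i/ (between /t/ and /b/) is unaffected → [i].
/b/ (word-final) occurs immediately after a vowel → [β] by rule 3.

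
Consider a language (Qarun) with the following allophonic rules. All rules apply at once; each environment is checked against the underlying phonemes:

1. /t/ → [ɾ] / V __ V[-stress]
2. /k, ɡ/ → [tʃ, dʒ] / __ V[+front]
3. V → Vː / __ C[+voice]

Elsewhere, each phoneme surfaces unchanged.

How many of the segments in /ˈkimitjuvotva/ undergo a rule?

Segments that undergo a rule: /k/ → [tʃ] (rule 2); /i/ → [iː] (rule 3); /u/ → [uː] (rule 3).
All other segments surface unchanged.

3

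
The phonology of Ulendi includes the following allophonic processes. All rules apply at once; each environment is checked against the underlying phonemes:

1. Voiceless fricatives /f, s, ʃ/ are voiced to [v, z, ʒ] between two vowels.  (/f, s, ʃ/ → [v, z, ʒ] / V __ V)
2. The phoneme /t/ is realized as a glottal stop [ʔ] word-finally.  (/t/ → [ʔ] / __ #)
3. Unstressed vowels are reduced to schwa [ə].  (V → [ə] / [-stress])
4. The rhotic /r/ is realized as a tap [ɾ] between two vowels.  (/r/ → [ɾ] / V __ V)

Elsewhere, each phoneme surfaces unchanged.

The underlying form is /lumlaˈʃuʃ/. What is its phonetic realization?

/l/ (word-initial) is unaffected → [l].
/u/ — between /l/ and /m/, in an unstressed syllable — surfaces as [ə] (rule 3).
/m/ (between /u/ and /l/): no rule targets it → [m].
/l/ (between /m/ and /a/): no rule targets it → [l].
Rule 3 applies to /a/ (between /l/ and /ʃ/: in an unstressed syllable) → [ə].
/ʃ/ meets the environment for rule 1 (between two vowels) → [ʒ].
/u/ (between /ʃ/ and /ʃ/) is in the target of rule 3 but the environment (in an unstressed syllable) is not met → [u].
/ʃ/ (word-final) fails the environment for rule 1, so it stays [ʃ].

[ləmləˈʒuʃ]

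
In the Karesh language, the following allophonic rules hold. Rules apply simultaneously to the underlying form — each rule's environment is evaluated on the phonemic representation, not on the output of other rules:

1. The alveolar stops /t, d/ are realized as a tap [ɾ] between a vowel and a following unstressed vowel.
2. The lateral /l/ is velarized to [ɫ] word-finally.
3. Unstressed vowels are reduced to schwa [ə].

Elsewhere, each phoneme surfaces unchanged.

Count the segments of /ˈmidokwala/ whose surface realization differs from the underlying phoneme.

Segments that undergo a rule: /d/ → [ɾ] (rule 1); /o/ → [ə] (rule 3); /a/ → [ə] (rule 3); /a/ → [ə] (rule 3).
All other segments surface unchanged.

4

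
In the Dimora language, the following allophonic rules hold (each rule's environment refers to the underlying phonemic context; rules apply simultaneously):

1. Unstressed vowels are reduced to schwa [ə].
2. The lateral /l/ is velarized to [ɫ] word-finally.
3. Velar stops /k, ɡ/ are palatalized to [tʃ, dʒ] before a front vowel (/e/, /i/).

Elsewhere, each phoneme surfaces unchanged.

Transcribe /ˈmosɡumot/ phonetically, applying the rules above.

[ˈmosɡəmət]

/o/ (between /m/ and /s/): rule 1 targets it, but not in an unstressed syllable → unchanged [o].
/ɡ/ (between /s/ and /u/): rule 3 targets it, but not before a front vowel → unchanged [ɡ].
/u/ (between /ɡ/ and /m/): in an unstressed syllable, so rule 1 applies → [ə].
/o/ (between /m/ and /t/) occurs in an unstressed syllable → [ə] by rule 1.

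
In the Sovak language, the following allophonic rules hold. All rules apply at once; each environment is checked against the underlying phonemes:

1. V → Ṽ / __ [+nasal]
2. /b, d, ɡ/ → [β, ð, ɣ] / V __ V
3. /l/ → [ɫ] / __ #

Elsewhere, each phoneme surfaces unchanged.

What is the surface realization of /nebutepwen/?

/n/ (word-initial) is unaffected → [n].
/e/ (between /n/ and /b/) fails the environment for rule 1, so it stays [e].
/b/ (between /e/ and /u/) occurs between two vowels → [β] by rule 2.
/u/ (between /b/ and /t/) is in the target of rule 1 but the environment (before a nasal consonant) is not met → [u].
/t/ (between /u/ and /e/): no rule targets it → [t].
/e/ (between /t/ and /p/): rule 1 targets it, but not before a nasal consonant → unchanged [e].
/p/ stays [p].
/w/ — not in any rule's target class → [w].
/e/ (between /w/ and /n/): before a nasal consonant, so rule 1 applies → [ẽ].
/n/ (word-final): no rule targets it → [n].

[neβutepwẽn]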